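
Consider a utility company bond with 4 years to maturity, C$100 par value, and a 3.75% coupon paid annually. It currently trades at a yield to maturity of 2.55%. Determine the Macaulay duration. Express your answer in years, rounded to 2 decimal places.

3.79 years

Periodic yield y = 0.0255. Discount each cash flow and weight by its year:
  t   CF        PV=CF/(1+0.0255)^t    t·PV
  1         3.75         3.6568         3.6568
  2         3.75         3.5658         7.1316
  3         3.75         3.4772        10.4315
  4       103.75        93.8092       375.2368
  Σ                    104.5089       396.4567
Price P = Σ PV = 104.5089.
Macaulay duration = Σ(t·PV) / P = 396.4567 / 104.5089 = 3.79352 years.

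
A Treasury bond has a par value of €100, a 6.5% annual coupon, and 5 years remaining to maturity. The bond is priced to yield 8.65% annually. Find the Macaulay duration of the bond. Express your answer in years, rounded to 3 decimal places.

4.397 years

Periodic yield y = 0.0865. Discount each cash flow and weight by its year:
  t   CF        PV=CF/(1+0.0865)^t    t·PV
  1         6.50         5.9825         5.9825
  2         6.50         5.5062        11.0124
  3         6.50         5.0679        15.2036
  4         6.50         4.6644        18.6575
  5       106.50        70.3398       351.6989
  Σ                     91.5607       402.5549
Price P = Σ PV = 91.5607.
Macaulay duration = Σ(t·PV) / P = 402.5549 / 91.5607 = 4.39659 years.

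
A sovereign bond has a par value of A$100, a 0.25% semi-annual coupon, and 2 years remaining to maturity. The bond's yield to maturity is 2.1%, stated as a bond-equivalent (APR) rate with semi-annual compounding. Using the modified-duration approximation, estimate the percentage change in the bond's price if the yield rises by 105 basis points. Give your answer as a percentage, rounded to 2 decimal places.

-2.07%

Periodic yield y = 0.0105. Modified duration first:
  t   CF        PV=CF/(1+0.0105)^t    t·PV
  1        0.125         0.1237         0.1237
  2        0.125         0.1224         0.2448
  3        0.125         0.1211         0.3634
  4      100.125        96.0279       384.1114
  Σ                     96.3951       384.8434
P = 96.3951; D_Mac = 3.99235 half-year periods = 1.99618 yrs; D_mod = 1.99618/(1+0.0105) = 1.97543 yrs.
ΔP/P ≈ -D_mod · Δy = -1.97543 × (+0.0105) = -0.020742 = -2.0742%.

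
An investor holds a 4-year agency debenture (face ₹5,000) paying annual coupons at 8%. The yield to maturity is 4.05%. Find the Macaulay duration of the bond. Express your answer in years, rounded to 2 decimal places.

Periodic yield y = 0.0405. Discount each cash flow and weight by its year:
  t   CF        PV=CF/(1+0.0405)^t    t·PV
  1       400.00       384.4306       384.4306
  2       400.00       369.4671       738.9343
  3       400.00       355.0862     1,065.2585
  4     5,400.00     4,607.0765    18,428.3059
  Σ                  5,716.0603    20,616.9292
Price P = Σ PV = 5,716.0603.
Macaulay duration = Σ(t·PV) / P = 20,616.9292 / 5,716.0603 = 3.60684 years.

3.61 years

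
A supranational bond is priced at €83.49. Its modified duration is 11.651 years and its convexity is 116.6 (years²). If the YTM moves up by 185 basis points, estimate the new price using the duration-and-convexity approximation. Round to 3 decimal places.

€67.160

Duration effect: -D_mod·Δy = -11.651 × (+0.0185) = -0.2155435
Convexity effect: ½·C·(Δy)² = 0.5 × 116.6 × (0.0185)² = +0.019953175
ΔP/P ≈ -0.2155435 + 0.019953175 = -0.195590325
New price ≈ 83.49 × (1 - 0.195590325) = 67.16016376575.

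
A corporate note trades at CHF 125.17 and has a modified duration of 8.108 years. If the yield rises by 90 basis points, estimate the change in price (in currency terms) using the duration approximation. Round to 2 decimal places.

-CHF 9.13

Duration approximation: ΔP/P ≈ -D_mod · Δy = -8.108 × (+0.009) = -0.072972.
ΔP ≈ 125.17 × (-0.072972) = -9.13390524.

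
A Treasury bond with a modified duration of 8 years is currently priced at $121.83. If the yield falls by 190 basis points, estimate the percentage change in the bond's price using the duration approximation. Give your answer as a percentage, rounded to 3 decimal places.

Duration approximation: ΔP/P ≈ -D_mod · Δy = -8 × (-0.019) = +0.152000.
As a percentage: +15.2000%.

+15.200%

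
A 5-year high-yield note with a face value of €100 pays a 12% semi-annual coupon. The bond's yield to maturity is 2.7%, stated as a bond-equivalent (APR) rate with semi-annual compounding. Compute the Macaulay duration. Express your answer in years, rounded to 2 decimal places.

Periodic yield y = 0.0135. Discount each cash flow and weight by its period:
  t   CF        PV=CF/(1+0.0135)^t    t·PV
  1         6.00         5.9201         5.9201
  2         6.00         5.8412        11.6824
  3         6.00         5.7634        17.2902
  4         6.00         5.6866        22.7466
  5         6.00         5.6109        28.0545
  6         6.00         5.5362        33.2170
  7         6.00         5.4624        38.2369
  8         6.00         5.3897        43.1173
  9         6.00         5.3179        47.8608
  10      106.00        92.6976       926.9757
  Σ                    143.2259     1,175.1015
Price P = Σ PV = 143.2259.
Macaulay duration = Σ(t·PV) / P = 1,175.1015 / 143.2259 = 8.20453 half-year periods.
In years: 8.20453 / 2 = 4.10227 years.

4.10 years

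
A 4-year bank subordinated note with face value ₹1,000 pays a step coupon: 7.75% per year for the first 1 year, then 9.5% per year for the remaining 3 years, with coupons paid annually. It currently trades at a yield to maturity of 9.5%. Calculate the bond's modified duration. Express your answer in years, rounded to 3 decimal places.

3.242 years

Periodic yield y = 0.095. First find Macaulay duration:
  t   CF        PV=CF/(1+0.095)^t    t·PV
  1        77.50        70.7763        70.7763
  2        95.00        79.2310       158.4621
  3        95.00        72.3571       217.0713
  4     1,095.00       761.6539     3,046.6154
  Σ                    984.0183     3,492.9251
P = 984.0183; Macaulay duration = 3,492.9251 / 984.0183 = 3.54965 years.
Modified duration = D_Mac / (1 + y) = 3.54965 / 1.095 = 3.24169 years.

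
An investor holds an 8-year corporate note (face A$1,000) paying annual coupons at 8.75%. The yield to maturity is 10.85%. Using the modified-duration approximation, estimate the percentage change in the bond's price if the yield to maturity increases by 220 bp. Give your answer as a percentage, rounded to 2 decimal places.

Periodic yield y = 0.1085. Modified duration first:
  t   CF        PV=CF/(1+0.1085)^t    t·PV
  1        87.50        78.9355        78.9355
  2        87.50        71.2093       142.4186
  3        87.50        64.2393       192.7180
  4        87.50        57.9516       231.8063
  5        87.50        52.2793       261.3964
  6        87.50        47.1622       282.9731
  7        87.50        42.5459       297.8216
  8     1,087.50       477.0278     3,816.2224
  Σ                    891.3509     5,304.2918
P = 891.3509; D_Mac = 5.95085 yrs; D_mod = 5.95085/(1+0.1085) = 5.36838 yrs.
ΔP/P ≈ -D_mod · Δy = -5.36838 × (+0.022) = -0.118104 = -11.8104%.

-11.81%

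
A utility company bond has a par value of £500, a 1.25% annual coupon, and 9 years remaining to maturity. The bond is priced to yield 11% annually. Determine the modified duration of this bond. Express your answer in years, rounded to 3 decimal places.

Periodic yield y = 0.11. First find Macaulay duration:
  t   CF        PV=CF/(1+0.11)^t    t·PV
  1         6.25         5.6306         5.6306
  2         6.25         5.0726        10.1453
  3         6.25         4.5699        13.7098
  4         6.25         4.1171        16.4683
  5         6.25         3.7091        18.5454
  6         6.25         3.3415        20.0490
  7         6.25         3.0104        21.0726
  8         6.25         2.7120        21.6963
  9       506.25       197.9057     1,781.1510
  Σ                    230.0689     1,908.4683
P = 230.0689; Macaulay duration = 1,908.4683 / 230.0689 = 8.29520 years.
Modified duration = D_Mac / (1 + y) = 8.29520 / 1.11 = 7.47315 years.

7.473 years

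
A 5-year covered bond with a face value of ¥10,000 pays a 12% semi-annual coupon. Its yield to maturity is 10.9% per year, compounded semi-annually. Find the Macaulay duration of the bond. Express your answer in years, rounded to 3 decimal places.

Periodic yield y = 0.0545. Discount each cash flow and weight by its period:
  t   CF        PV=CF/(1+0.0545)^t    t·PV
  1       600.00       568.9900       568.9900
  2       600.00       539.5828     1,079.1656
  3       600.00       511.6954     1,535.0861
  4       600.00       485.2493     1,940.9972
  5       600.00       460.1700     2,300.8501
  6       600.00       436.3869     2,618.3216
  7       600.00       413.8330     2,896.8313
  8       600.00       392.4448     3,139.5584
  9       600.00       372.1620     3,349.4577
  10   10,600.00     6,235.0512    62,350.5121
  Σ                 10,415.5655    81,779.7702
Price P = Σ PV = 10,415.5655.
Macaulay duration = Σ(t·PV) / P = 81,779.7702 / 10,415.5655 = 7.85169 half-year periods.
In years: 7.85169 / 2 = 3.92584 years.

3.926 years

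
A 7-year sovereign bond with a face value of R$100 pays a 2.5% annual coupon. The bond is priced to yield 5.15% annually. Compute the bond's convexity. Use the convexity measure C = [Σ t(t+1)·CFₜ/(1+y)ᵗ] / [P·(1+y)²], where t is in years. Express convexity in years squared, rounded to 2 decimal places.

45.46

With y = 0.0515:
  t   CF        PV=CF/(1+0.0515)^t    t·PV        t(t+1)·PV
  1         2.50         2.3776         2.3776           4.7551
  2         2.50         2.2611         4.5222          13.5667
  3         2.50         2.1504         6.4511          25.8044
  4         2.50         2.0450         8.1802          40.9009
  5         2.50         1.9449         9.7244          58.3465
  6         2.50         1.8496        11.0978          77.6844
  7       102.50        72.1205       504.8437       4,038.7498
  Σ                     84.7491       547.1970       4,259.8078
P = 84.7491.
Convexity = Σ t(t+1)·PV / [P·(1+y)²] = 4,259.8078 / (84.7491 × 1.105652) = 45.46071.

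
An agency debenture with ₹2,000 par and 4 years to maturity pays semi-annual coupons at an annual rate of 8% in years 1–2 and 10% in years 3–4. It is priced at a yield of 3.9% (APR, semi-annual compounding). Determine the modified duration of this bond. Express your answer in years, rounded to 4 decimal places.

3.4639 years

Periodic yield y = 0.0195. First find Macaulay duration:
  t   CF        PV=CF/(1+0.0195)^t    t·PV
  1        80.00        78.4698        78.4698
  2        80.00        76.9689       153.9379
  3        80.00        75.4968       226.4903
  4        80.00        74.0527       296.2109
  5       100.00        90.7954       453.9770
  6       100.00        89.0588       534.3525
  7       100.00        87.3553       611.4873
  8     2,100.00     1,799.3741    14,394.9924
  Σ                  2,371.5718    16,749.9182
P = 2,371.5718; Macaulay duration = 16,749.9182 / 2,371.5718 = 7.06279 half-year periods = 3.53140 years.
Modified duration = D_Mac / (1 + y) = 3.53140 / 1.0195 = 3.46385 years.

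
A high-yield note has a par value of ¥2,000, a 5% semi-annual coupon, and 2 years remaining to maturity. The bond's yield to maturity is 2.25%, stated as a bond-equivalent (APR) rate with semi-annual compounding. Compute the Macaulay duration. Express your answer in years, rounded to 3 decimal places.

1.930 years

Periodic yield y = 0.01125. Discount each cash flow and weight by its period:
  t   CF        PV=CF/(1+0.01125)^t    t·PV
  1        50.00        49.4438        49.4438
  2        50.00        48.8937        97.7874
  3        50.00        48.3498       145.0493
  4     2,050.00     1,960.2873     7,841.1491
  Σ                  2,106.9745     8,133.4296
Price P = Σ PV = 2,106.9745.
Macaulay duration = Σ(t·PV) / P = 8,133.4296 / 2,106.9745 = 3.86024 half-year periods.
In years: 3.86024 / 2 = 1.93012 years.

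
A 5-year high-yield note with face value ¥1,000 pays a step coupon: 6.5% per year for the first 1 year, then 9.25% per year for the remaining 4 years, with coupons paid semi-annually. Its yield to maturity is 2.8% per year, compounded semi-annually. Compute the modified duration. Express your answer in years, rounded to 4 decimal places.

Periodic yield y = 0.014. First find Macaulay duration:
  t   CF        PV=CF/(1+0.014)^t    t·PV
  1        32.50        32.0513        32.0513
  2        32.50        31.6088        63.2175
  3        46.25        44.3606       133.0819
  4        46.25        43.7482       174.9927
  5        46.25        43.1442       215.7208
  6        46.25        42.5485       255.2909
  7        46.25        41.9610       293.7272
  8        46.25        41.3817       331.0534
  9        46.25        40.8103       367.2930
  10    1,046.25       910.4496     9,104.4962
  Σ                  1,272.0641    10,970.9249
P = 1,272.0641; Macaulay duration = 10,970.9249 / 1,272.0641 = 8.62451 half-year periods = 4.31225 years.
Modified duration = D_Mac / (1 + y) = 4.31225 / 1.014 = 4.25271 years.

4.2527 years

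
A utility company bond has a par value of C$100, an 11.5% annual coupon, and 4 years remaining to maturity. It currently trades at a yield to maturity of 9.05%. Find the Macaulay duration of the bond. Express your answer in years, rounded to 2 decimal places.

3.45 years

Periodic yield y = 0.0905. Discount each cash flow and weight by its year:
  t   CF        PV=CF/(1+0.0905)^t    t·PV
  1        11.50        10.5456        10.5456
  2        11.50         9.6704        19.3409
  3        11.50         8.8679        26.6037
  4       111.50        78.8446       315.3786
  Σ                    107.9286       371.8688
Price P = Σ PV = 107.9286.
Macaulay duration = Σ(t·PV) / P = 371.8688 / 107.9286 = 3.44551 years.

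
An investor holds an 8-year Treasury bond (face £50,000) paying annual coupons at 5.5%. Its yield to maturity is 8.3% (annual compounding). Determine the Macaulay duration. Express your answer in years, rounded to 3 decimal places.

6.545 years

Periodic yield y = 0.083. Discount each cash flow and weight by its year:
  t   CF        PV=CF/(1+0.083)^t    t·PV
  1     2,750.00     2,539.2428     2,539.2428
  2     2,750.00     2,344.6379     4,689.2758
  3     2,750.00     2,164.9473     6,494.8418
  4     2,750.00     1,999.0280     7,996.1118
  5     2,750.00     1,845.8245     9,229.1226
  6     2,750.00     1,704.3624    10,226.1746
  7     2,750.00     1,573.7419    11,016.1930
  8    52,750.00    27,873.7122   222,989.6973
  Σ                 42,045.4970   275,180.6598
Price P = Σ PV = 42,045.4970.
Macaulay duration = Σ(t·PV) / P = 275,180.6598 / 42,045.4970 = 6.54483 years.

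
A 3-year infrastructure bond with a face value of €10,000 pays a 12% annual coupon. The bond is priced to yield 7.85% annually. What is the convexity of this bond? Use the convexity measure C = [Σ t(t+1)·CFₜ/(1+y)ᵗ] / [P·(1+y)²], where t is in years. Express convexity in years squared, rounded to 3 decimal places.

8.972

With y = 0.0785:
  t   CF        PV=CF/(1+0.0785)^t    t·PV        t(t+1)·PV
  1     1,200.00     1,112.6565     1,112.6565       2,225.3129
  2     1,200.00     1,031.6703     2,063.3407       6,190.0221
  3    11,200.00     8,928.0697    26,784.2092     107,136.8370
  Σ                 11,072.3966    29,960.2064     115,552.1720
P = 11,072.3966.
Convexity = Σ t(t+1)·PV / [P·(1+y)²] = 115,552.1720 / (11,072.3966 × 1.163162) = 8.97214.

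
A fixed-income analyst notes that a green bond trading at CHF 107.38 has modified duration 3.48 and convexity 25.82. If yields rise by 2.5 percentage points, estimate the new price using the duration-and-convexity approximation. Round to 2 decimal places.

Duration effect: -D_mod·Δy = -3.48 × (+0.025) = -0.087000
Convexity effect: ½·C·(Δy)² = 0.5 × 25.82 × (0.025)² = +0.00806875
ΔP/P ≈ -0.087000 + 0.00806875 = -0.07893125
New price ≈ 107.38 × (1 - 0.07893125) = 98.904362375.

CHF 98.90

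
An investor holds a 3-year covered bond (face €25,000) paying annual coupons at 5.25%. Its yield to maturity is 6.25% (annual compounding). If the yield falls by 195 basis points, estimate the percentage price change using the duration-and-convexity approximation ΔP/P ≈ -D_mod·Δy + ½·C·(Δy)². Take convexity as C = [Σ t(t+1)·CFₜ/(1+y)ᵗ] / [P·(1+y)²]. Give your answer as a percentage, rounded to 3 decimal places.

+5.421%

With y = 0.0625:
  t   CF        PV=CF/(1+0.0625)^t    t·PV        t(t+1)·PV
  1     1,312.50     1,235.2941     1,235.2941       2,470.5882
  2     1,312.50     1,162.6298     2,325.2595       6,975.7785
  3    26,312.50    21,936.9021    65,810.7063     263,242.8252
  Σ                 24,334.8260    69,371.2599     272,689.1919
P = 24,334.8260; D_Mac = 2.85070 yrs; D_mod = 2.68301 yrs; C = 9.92617.
Duration effect: -2.68301 × (-0.0195) = +0.052319
Convexity effect: 0.5 × 9.92617 × (-0.0195)² = +0.0018872
ΔP/P ≈ +0.052319 + 0.0018872 = +0.054206 = +5.4206%.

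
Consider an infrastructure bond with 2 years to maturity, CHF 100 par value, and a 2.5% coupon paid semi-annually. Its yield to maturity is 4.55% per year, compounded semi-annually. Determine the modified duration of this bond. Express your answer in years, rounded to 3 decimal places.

1.919 years

Periodic yield y = 0.02275. First find Macaulay duration:
  t   CF        PV=CF/(1+0.02275)^t    t·PV
  1         1.25         1.2222         1.2222
  2         1.25         1.1950         2.3900
  3         1.25         1.1684         3.5053
  4       101.25        92.5374       370.1494
  Σ                     96.1230       377.2669
P = 96.1230; Macaulay duration = 377.2669 / 96.1230 = 3.92484 half-year periods = 1.96242 years.
Modified duration = D_Mac / (1 + y) = 1.96242 / 1.02275 = 1.91877 years.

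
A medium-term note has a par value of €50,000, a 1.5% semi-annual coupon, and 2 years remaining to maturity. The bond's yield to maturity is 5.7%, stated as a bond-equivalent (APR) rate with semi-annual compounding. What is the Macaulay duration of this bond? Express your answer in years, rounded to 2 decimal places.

1.98 years

Periodic yield y = 0.0285. Discount each cash flow and weight by its period:
  t   CF        PV=CF/(1+0.0285)^t    t·PV
  1       375.00       364.6087       364.6087
  2       375.00       354.5053       709.0105
  3       375.00       344.6818     1,034.0455
  4    50,375.00    45,019.2106   180,076.8422
  Σ                 46,083.0063   182,184.5068
Price P = Σ PV = 46,083.0063.
Macaulay duration = Σ(t·PV) / P = 182,184.5068 / 46,083.0063 = 3.95340 half-year periods.
In years: 3.95340 / 2 = 1.97670 years.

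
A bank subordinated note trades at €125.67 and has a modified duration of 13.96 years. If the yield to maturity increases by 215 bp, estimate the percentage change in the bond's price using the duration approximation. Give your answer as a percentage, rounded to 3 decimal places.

-30.014%

Duration approximation: ΔP/P ≈ -D_mod · Δy = -13.96 × (+0.0215) = -0.300140.
As a percentage: -30.0140%.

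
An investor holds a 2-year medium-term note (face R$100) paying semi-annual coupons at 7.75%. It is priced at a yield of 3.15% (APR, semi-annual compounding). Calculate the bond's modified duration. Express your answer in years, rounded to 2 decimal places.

1.87 years

Periodic yield y = 0.01575. First find Macaulay duration:
  t   CF        PV=CF/(1+0.01575)^t    t·PV
  1        3.875         3.8149         3.8149
  2        3.875         3.7558         7.5115
  3        3.875         3.6975        11.0926
  4      103.875        97.5807       390.3226
  Σ                    108.8489       412.7416
P = 108.8489; Macaulay duration = 412.7416 / 108.8489 = 3.79188 half-year periods = 1.89594 years.
Modified duration = D_Mac / (1 + y) = 1.89594 / 1.01575 = 1.86654 years.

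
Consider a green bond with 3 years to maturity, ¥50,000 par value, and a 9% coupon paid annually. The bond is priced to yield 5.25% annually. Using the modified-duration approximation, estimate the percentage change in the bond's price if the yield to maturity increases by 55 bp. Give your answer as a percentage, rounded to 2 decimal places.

Periodic yield y = 0.0525. Modified duration first:
  t   CF        PV=CF/(1+0.0525)^t    t·PV
  1     4,500.00     4,275.5344     4,275.5344
  2     4,500.00     4,062.2655     8,124.5310
  3    54,500.00    46,744.4645   140,233.3934
  Σ                 55,082.2644   152,633.4589
P = 55,082.2644; D_Mac = 2.77101 yrs; D_mod = 2.77101/(1+0.0525) = 2.63279 yrs.
ΔP/P ≈ -D_mod · Δy = -2.63279 × (+0.0055) = -0.014480 = -1.4480%.

-1.45%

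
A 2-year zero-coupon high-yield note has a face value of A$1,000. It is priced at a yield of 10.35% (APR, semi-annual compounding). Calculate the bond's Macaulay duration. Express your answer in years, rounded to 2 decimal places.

A zero-coupon bond has a single cash flow at maturity, so its Macaulay duration equals its maturity: 2 years.
(Equivalently: 4 semi-annual periods ÷ 2 = 2 years.)

2.00 years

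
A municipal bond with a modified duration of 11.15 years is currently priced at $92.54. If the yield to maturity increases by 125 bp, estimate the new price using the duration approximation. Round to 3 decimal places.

Duration approximation: ΔP/P ≈ -D_mod · Δy = -11.15 × (+0.0125) = -0.139375.
New price ≈ 92.54 × (1 - 0.139375) = 79.6422375.

$79.642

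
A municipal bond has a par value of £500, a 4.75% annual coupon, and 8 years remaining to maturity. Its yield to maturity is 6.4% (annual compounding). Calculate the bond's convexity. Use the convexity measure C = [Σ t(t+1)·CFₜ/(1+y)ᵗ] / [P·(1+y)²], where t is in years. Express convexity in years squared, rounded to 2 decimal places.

With y = 0.064:
  t   CF        PV=CF/(1+0.064)^t    t·PV        t(t+1)·PV
  1        23.75        22.3214        22.3214          44.6429
  2        23.75        20.9788        41.9576         125.8727
  3        23.75        19.7169        59.1507         236.6029
  4        23.75        18.5309        74.1237         370.6185
  5        23.75        17.4163        87.0814         522.4885
  6        23.75        16.3687        98.2121         687.4849
  7        23.75        15.3841       107.6887         861.5098
  8       523.75       318.8534     2,550.8270      22,957.4427
  Σ                    449.5705     3,041.3626      25,806.6628
P = 449.5705.
Convexity = Σ t(t+1)·PV / [P·(1+y)²] = 25,806.6628 / (449.5705 × 1.132096) = 50.70500.

50.71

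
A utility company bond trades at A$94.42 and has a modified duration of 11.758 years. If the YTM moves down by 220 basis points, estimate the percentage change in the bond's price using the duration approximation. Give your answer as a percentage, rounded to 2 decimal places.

Duration approximation: ΔP/P ≈ -D_mod · Δy = -11.758 × (-0.022) = +0.258676.
As a percentage: +25.8676%.

+25.87%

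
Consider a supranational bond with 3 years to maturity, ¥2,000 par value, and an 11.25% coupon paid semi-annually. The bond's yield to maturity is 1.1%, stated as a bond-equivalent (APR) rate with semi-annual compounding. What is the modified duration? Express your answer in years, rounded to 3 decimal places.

2.665 years

Periodic yield y = 0.0055. First find Macaulay duration:
  t   CF        PV=CF/(1+0.0055)^t    t·PV
  1       112.50       111.8846       111.8846
  2       112.50       111.2726       222.5453
  3       112.50       110.6640       331.9919
  4       112.50       110.0587       440.2346
  5       112.50       109.4566       547.2832
  6     2,112.50     2,044.1100    12,264.6601
  Σ                  2,597.4466    13,918.5999
P = 2,597.4466; Macaulay duration = 13,918.5999 / 2,597.4466 = 5.35857 half-year periods = 2.67929 years.
Modified duration = D_Mac / (1 + y) = 2.67929 / 1.0055 = 2.66463 years.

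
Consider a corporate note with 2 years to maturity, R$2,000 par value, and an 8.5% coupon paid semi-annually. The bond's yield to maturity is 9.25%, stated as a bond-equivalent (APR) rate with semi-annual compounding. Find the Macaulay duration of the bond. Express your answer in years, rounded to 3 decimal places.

1.880 years

Periodic yield y = 0.04625. Discount each cash flow and weight by its period:
  t   CF        PV=CF/(1+0.04625)^t    t·PV
  1        85.00        81.2425        81.2425
  2        85.00        77.6512       155.3023
  3        85.00        74.2186       222.6557
  4     2,085.00     1,740.0598     6,960.2392
  Σ                  1,973.1721     7,419.4398
Price P = Σ PV = 1,973.1721.
Macaulay duration = Σ(t·PV) / P = 7,419.4398 / 1,973.1721 = 3.76016 half-year periods.
In years: 3.76016 / 2 = 1.88008 years.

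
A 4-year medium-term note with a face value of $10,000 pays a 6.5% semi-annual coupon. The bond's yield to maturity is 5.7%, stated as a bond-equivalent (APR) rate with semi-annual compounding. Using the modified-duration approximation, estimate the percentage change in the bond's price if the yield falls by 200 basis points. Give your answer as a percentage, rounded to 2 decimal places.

Periodic yield y = 0.0285. Modified duration first:
  t   CF        PV=CF/(1+0.0285)^t    t·PV
  1       325.00       315.9942       315.9942
  2       325.00       307.2379       614.4758
  3       325.00       298.7242       896.1727
  4       325.00       290.4465     1,161.7861
  5       325.00       282.3982     1,411.9909
  6       325.00       274.5728     1,647.4371
  7       325.00       266.9644     1,868.7505
  8    10,325.00     8,246.2347    65,969.8777
  Σ                 10,282.5729    73,886.4849
P = 10,282.5729; D_Mac = 7.18560 half-year periods = 3.59280 yrs; D_mod = 3.59280/(1+0.0285) = 3.49324 yrs.
ΔP/P ≈ -D_mod · Δy = -3.49324 × (-0.02) = +0.069865 = +6.9865%.

+6.99%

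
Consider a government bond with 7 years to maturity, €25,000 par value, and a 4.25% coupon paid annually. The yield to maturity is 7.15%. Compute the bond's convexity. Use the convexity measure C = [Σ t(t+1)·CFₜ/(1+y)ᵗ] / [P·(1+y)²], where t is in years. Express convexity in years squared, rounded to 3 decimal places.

40.681

With y = 0.0715:
  t   CF        PV=CF/(1+0.0715)^t    t·PV        t(t+1)·PV
  1     1,062.50       991.6006       991.6006       1,983.2011
  2     1,062.50       925.4322     1,850.8643       5,552.5930
  3     1,062.50       863.6791     2,591.0373      10,364.1493
  4     1,062.50       806.0468     3,224.1870      16,120.9352
  5     1,062.50       752.2602     3,761.3008      22,567.8048
  6     1,062.50       702.0627     4,212.3761      29,486.6325
  7    26,062.50    16,072.0341   112,504.2386     900,033.9085
  Σ                 21,113.1155   129,135.6047     986,109.2244
P = 21,113.1155.
Convexity = Σ t(t+1)·PV / [P·(1+y)²] = 986,109.2244 / (21,113.1155 × 1.148112) = 40.68069.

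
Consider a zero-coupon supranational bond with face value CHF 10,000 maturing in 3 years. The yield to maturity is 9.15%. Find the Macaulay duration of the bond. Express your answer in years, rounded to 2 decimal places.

A zero-coupon bond has a single cash flow at maturity, so its Macaulay duration equals its maturity: 3 years.

3.00 years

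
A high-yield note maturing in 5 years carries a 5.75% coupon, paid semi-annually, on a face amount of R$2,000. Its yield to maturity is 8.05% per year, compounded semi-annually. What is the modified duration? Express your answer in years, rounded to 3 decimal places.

4.211 years

Periodic yield y = 0.04025. First find Macaulay duration:
  t   CF        PV=CF/(1+0.04025)^t    t·PV
  1        57.50        55.2752        55.2752
  2        57.50        53.1364       106.2729
  3        57.50        51.0804       153.2413
  4        57.50        49.1040       196.4160
  5        57.50        47.2040       236.0202
  6        57.50        45.3776       272.2656
  7        57.50        43.6218       305.3527
  8        57.50        41.9340       335.4718
  9        57.50        40.3114       362.8030
  10    2,057.50     1,386.6364    13,866.3641
  Σ                  1,813.6813    15,889.4828
P = 1,813.6813; Macaulay duration = 15,889.4828 / 1,813.6813 = 8.76090 half-year periods = 4.38045 years.
Modified duration = D_Mac / (1 + y) = 4.38045 / 1.04025 = 4.21096 years.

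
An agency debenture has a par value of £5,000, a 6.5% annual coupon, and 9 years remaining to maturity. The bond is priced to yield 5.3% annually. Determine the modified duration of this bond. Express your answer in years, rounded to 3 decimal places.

6.813 years

Periodic yield y = 0.053. First find Macaulay duration:
  t   CF        PV=CF/(1+0.053)^t    t·PV
  1       325.00       308.6420       308.6420
  2       325.00       293.1073       586.2146
  3       325.00       278.3545       835.0635
  4       325.00       264.3443     1,057.3770
  5       325.00       251.0392     1,255.1959
  6       325.00       238.4038     1,430.4227
  7       325.00       226.4043     1,584.8304
  8       325.00       215.0089     1,720.0710
  9     5,325.00     3,345.5249    30,109.7244
  Σ                  5,420.8291    38,887.5415
P = 5,420.8291; Macaulay duration = 38,887.5415 / 5,420.8291 = 7.17373 years.
Modified duration = D_Mac / (1 + y) = 7.17373 / 1.053 = 6.81266 years.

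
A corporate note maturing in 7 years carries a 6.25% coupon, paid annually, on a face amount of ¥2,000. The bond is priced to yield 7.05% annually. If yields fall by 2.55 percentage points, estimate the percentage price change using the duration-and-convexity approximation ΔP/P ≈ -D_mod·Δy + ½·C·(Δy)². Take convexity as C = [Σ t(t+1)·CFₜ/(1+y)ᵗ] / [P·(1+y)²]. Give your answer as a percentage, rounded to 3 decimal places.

With y = 0.0705:
  t   CF        PV=CF/(1+0.0705)^t    t·PV        t(t+1)·PV
  1       125.00       116.7679       116.7679         233.5357
  2       125.00       109.0779       218.1558         654.4673
  3       125.00       101.8943       305.6830       1,222.7319
  4       125.00        95.1839       380.7355       1,903.6773
  5       125.00        88.9153       444.5767       2,667.4600
  6       125.00        83.0596       498.3578       3,488.5044
  7     2,125.00     1,319.0226     9,233.1581      73,865.2650
  Σ                  1,913.9215    11,197.4346      84,035.6415
P = 1,913.9215; D_Mac = 5.85052 yrs; D_mod = 5.46522 yrs; C = 38.31476.
Duration effect: -5.46522 × (-0.0255) = +0.139363
Convexity effect: 0.5 × 38.31476 × (-0.0255)² = +0.0124571
ΔP/P ≈ +0.139363 + 0.0124571 = +0.151820 = +15.1820%.

+15.182%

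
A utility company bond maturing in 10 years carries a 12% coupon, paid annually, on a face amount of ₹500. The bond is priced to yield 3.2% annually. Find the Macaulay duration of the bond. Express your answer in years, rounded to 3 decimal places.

Periodic yield y = 0.032. Discount each cash flow and weight by its year:
  t   CF        PV=CF/(1+0.032)^t    t·PV
  1        60.00        58.1395        58.1395
  2        60.00        56.3368       112.6735
  3        60.00        54.5899       163.7696
  4        60.00        52.8972       211.5887
  5        60.00        51.2570       256.2848
  6        60.00        49.6676       298.0055
  7        60.00        48.1275       336.8926
  8        60.00        46.6352       373.0815
  9        60.00        45.1891       406.7022
  10      560.00       408.6872     4,086.8722
  Σ                    871.5269     6,304.0100
Price P = Σ PV = 871.5269.
Macaulay duration = Σ(t·PV) / P = 6,304.0100 / 871.5269 = 7.23329 years.

7.233 years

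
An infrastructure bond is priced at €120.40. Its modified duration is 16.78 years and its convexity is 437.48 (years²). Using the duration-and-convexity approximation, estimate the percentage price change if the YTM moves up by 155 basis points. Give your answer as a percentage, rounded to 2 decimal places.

-20.75%

Duration effect: -D_mod·Δy = -16.78 × (+0.0155) = -0.260090
Convexity effect: ½·C·(Δy)² = 0.5 × 437.48 × (0.0155)² = +0.052552285
ΔP/P ≈ -0.260090 + 0.052552285 = -0.207537715
= -20.7537715%.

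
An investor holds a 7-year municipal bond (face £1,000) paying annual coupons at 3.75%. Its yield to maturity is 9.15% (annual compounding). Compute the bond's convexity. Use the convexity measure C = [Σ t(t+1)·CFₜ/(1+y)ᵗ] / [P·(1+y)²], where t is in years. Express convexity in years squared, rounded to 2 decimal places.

With y = 0.0915:
  t   CF        PV=CF/(1+0.0915)^t    t·PV        t(t+1)·PV
  1        37.50        34.3564        34.3564          68.7128
  2        37.50        31.4763        62.9526         188.8578
  3        37.50        28.8377        86.5130         346.0519
  4        37.50        26.4202       105.6809         528.4043
  5        37.50        24.2054       121.0271         726.1625
  6        37.50        22.1763       133.0577         931.4040
  7     1,037.50       562.1108     3,934.7756      31,478.2045
  Σ                    729.5831     4,478.3632      34,267.7978
P = 729.5831.
Convexity = Σ t(t+1)·PV / [P·(1+y)²] = 34,267.7978 / (729.5831 × 1.191372) = 39.42430.

39.42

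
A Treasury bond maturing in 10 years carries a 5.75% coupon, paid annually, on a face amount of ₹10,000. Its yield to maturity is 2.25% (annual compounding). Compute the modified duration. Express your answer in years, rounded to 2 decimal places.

Periodic yield y = 0.0225. First find Macaulay duration:
  t   CF        PV=CF/(1+0.0225)^t    t·PV
  1       575.00       562.3472       562.3472
  2       575.00       549.9728     1,099.9456
  3       575.00       537.8707     1,613.6121
  4       575.00       526.0349     2,104.1397
  5       575.00       514.4596     2,572.2979
  6       575.00       503.1390     3,018.8337
  7       575.00       492.0674     3,444.4721
  8       575.00       481.2395     3,849.9164
  9       575.00       470.6499     4,235.8493
  10   10,575.00     8,465.3946    84,653.9465
  Σ                 13,103.1757   107,155.3605
P = 13,103.1757; Macaulay duration = 107,155.3605 / 13,103.1757 = 8.17782 years.
Modified duration = D_Mac / (1 + y) = 8.17782 / 1.0225 = 7.99786 years.

8.00 years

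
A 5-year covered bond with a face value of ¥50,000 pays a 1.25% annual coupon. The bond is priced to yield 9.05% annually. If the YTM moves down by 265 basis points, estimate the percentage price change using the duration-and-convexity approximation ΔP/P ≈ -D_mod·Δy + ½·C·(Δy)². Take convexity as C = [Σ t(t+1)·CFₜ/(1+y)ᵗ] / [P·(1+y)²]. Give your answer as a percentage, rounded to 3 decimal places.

With y = 0.0905:
  t   CF        PV=CF/(1+0.0905)^t    t·PV        t(t+1)·PV
  1       625.00       573.1316       573.1316       1,146.2632
  2       625.00       525.5677     1,051.1354       3,153.4063
  3       625.00       481.9511     1,445.8534       5,783.4136
  4       625.00       441.9543     1,767.8171       8,839.0855
  5    50,625.00    32,827.4151   164,137.0754     984,822.4526
  Σ                 34,850.0198   168,975.0130   1,003,744.6212
P = 34,850.0198; D_Mac = 4.84863 yrs; D_mod = 4.44625 yrs; C = 24.21971.
Duration effect: -4.44625 × (-0.0265) = +0.117826
Convexity effect: 0.5 × 24.21971 × (-0.0265)² = +0.0085041
ΔP/P ≈ +0.117826 + 0.0085041 = +0.126330 = +12.6330%.

+12.633%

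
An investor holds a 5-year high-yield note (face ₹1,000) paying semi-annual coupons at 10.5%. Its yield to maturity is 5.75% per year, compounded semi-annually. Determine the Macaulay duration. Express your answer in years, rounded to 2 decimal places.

Periodic yield y = 0.02875. Discount each cash flow and weight by its period:
  t   CF        PV=CF/(1+0.02875)^t    t·PV
  1        52.50        51.0328        51.0328
  2        52.50        49.6066        99.2132
  3        52.50        48.2203       144.6609
  4        52.50        46.8727       187.4908
  5        52.50        45.5628       227.8138
  6        52.50        44.2894       265.7367
  7        52.50        43.0517       301.3619
  8        52.50        41.8486       334.7885
  9        52.50        40.6790       366.1113
  10    1,052.50       792.7269     7,927.2695
  Σ                  1,203.8909     9,905.4794
Price P = Σ PV = 1,203.8909.
Macaulay duration = Σ(t·PV) / P = 9,905.4794 / 1,203.8909 = 8.22789 half-year periods.
In years: 8.22789 / 2 = 4.11394 years.

4.11 years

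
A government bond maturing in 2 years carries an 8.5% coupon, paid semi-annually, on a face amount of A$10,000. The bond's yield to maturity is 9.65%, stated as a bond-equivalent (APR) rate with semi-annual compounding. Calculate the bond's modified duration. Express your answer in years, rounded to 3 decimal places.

Periodic yield y = 0.04825. First find Macaulay duration:
  t   CF        PV=CF/(1+0.04825)^t    t·PV
  1       425.00       405.4376       405.4376
  2       425.00       386.7757       773.5514
  3       425.00       368.9728     1,106.9183
  4    10,425.00     8,634.0902    34,536.3606
  Σ                  9,795.2763    36,822.2680
P = 9,795.2763; Macaulay duration = 36,822.2680 / 9,795.2763 = 3.75919 half-year periods = 1.87959 years.
Modified duration = D_Mac / (1 + y) = 1.87959 / 1.04825 = 1.79308 years.

1.793 years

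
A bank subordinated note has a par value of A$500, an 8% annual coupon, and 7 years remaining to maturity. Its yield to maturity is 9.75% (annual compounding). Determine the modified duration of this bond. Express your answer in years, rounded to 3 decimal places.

Periodic yield y = 0.0975. First find Macaulay duration:
  t   CF        PV=CF/(1+0.0975)^t    t·PV
  1        40.00        36.4465        36.4465
  2        40.00        33.2086        66.4173
  3        40.00        30.2584        90.7753
  4        40.00        27.5703       110.2813
  5        40.00        25.1210       125.6051
  6        40.00        22.8893       137.3359
  7       540.00       281.5542     1,970.8796
  Σ                    457.0484     2,537.7409
P = 457.0484; Macaulay duration = 2,537.7409 / 457.0484 = 5.55246 years.
Modified duration = D_Mac / (1 + y) = 5.55246 / 1.0975 = 5.05918 years.

5.059 years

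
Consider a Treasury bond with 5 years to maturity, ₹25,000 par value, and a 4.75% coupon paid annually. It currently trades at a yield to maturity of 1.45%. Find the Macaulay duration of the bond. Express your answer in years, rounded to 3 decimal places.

Periodic yield y = 0.0145. Discount each cash flow and weight by its year:
  t   CF        PV=CF/(1+0.0145)^t    t·PV
  1     1,187.50     1,170.5274     1,170.5274
  2     1,187.50     1,153.7973     2,307.5946
  3     1,187.50     1,137.3064     3,411.9191
  4     1,187.50     1,121.0511     4,484.2044
  5    26,187.50    24,368.7798   121,843.8990
  Σ                 28,951.4619   133,218.1444
Price P = Σ PV = 28,951.4619.
Macaulay duration = Σ(t·PV) / P = 133,218.1444 / 28,951.4619 = 4.60143 years.

4.601 years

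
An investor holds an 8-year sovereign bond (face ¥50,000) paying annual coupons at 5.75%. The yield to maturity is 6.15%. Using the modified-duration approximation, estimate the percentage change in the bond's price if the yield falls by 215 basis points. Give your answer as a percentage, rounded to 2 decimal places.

Periodic yield y = 0.0615. Modified duration first:
  t   CF        PV=CF/(1+0.0615)^t    t·PV
  1     2,875.00     2,708.4315     2,708.4315
  2     2,875.00     2,551.5134     5,103.0268
  3     2,875.00     2,403.6867     7,211.0600
  4     2,875.00     2,264.4246     9,057.6982
  5     2,875.00     2,133.2309    10,666.1543
  6     2,875.00     2,009.6381    12,057.8287
  7     2,875.00     1,893.2059    13,252.4416
  8    52,875.00    32,801.2499   262,409.9989
  Σ                 48,765.3808   322,466.6398
P = 48,765.3808; D_Mac = 6.61261 yrs; D_mod = 6.61261/(1+0.0615) = 6.22950 yrs.
ΔP/P ≈ -D_mod · Δy = -6.22950 × (-0.0215) = +0.133934 = +13.3934%.

+13.39%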